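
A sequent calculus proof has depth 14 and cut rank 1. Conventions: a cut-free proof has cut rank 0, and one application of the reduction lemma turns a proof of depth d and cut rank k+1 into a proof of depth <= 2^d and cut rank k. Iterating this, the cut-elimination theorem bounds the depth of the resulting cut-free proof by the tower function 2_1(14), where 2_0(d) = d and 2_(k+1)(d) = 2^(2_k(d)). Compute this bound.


Each rank reduction sends depth d to at most 2^d; cut rank r needs r reductions.
2_0(14) = 14
2_1(14) = 2^14 = 16384
Cut-free depth bound = 16384

16384


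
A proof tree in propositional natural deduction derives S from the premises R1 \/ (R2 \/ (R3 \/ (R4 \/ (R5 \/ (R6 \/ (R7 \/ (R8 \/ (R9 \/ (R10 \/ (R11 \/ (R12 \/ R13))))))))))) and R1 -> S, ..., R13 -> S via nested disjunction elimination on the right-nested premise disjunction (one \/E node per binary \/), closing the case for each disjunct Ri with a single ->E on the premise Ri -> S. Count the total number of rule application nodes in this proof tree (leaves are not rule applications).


The premise R1 \/ (R2 \/ (R3 \/ (R4 \/ (R5 \/ (R6 \/ (R7 \/ (R8 \/ (R9 \/ (R10 \/ (R11 \/ (R12 \/ R13))))))))))) contains 13 disjuncts, hence 12 binary \/ connectives.
- Each binary \/ is eliminated once: 12 \/E nodes.
- Each of the 13 cases Ri derives S by one ->E with Ri -> S: 13 ->E nodes.
Total = 12 + 13 = 25

25


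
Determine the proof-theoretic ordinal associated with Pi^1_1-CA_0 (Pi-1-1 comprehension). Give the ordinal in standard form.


The proof-theoretic ordinal of Pi^1_1-CA_0 (Pi-1-1 comprehension) is a standard result in ordinal analysis.
This ordinal is the supremum of order types of primitive recursive well-orderings
that the theory can prove to be well-ordered.
For Pi^1_1-CA_0 (Pi-1-1 comprehension), the proof-theoretic ordinal is psi_0(Omega_omega).

psi_0(Omega_omega)


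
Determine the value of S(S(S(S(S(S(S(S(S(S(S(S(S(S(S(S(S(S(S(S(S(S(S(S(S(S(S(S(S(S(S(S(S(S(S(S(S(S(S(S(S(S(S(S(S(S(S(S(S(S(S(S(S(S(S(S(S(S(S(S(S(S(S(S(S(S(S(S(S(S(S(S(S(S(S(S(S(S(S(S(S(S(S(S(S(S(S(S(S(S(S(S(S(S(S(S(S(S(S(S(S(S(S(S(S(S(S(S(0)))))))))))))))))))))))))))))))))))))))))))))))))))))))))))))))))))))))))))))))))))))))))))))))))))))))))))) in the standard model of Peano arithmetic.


Counting successors applied to 0:
108 applications of S to 0 = 108

108


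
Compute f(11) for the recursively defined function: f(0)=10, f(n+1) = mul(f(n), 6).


f(0) = 10
f(1) = mul(f(0), 6) = mul(10, 6) = 60
f(2) = mul(f(1), 6) = mul(60, 6) = 360
f(3) = mul(f(2), 6) = mul(360, 6) = 2160
f(4) = mul(f(3), 6) = mul(2160, 6) = 12960
f(5) = mul(f(4), 6) = mul(12960, 6) = 77760
f(6) = mul(f(5), 6) = mul(77760, 6) = 466560
f(7) = mul(f(6), 6) = mul(466560, 6) = 2799360
f(8) = mul(f(7), 6) = mul(2799360, 6) = 16796160
f(9) = mul(f(8), 6) = mul(16796160, 6) = 100776960
f(10) = mul(f(9), 6) = mul(100776960, 6) = 604661760
f(11) = mul(f(10), 6) = mul(604661760, 6) = 3627970560


3627970560


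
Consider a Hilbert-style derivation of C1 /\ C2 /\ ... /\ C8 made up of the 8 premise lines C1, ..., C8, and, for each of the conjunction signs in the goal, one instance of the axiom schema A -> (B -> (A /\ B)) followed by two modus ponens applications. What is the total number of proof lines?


Conjoining 8 premises:
- 8 premise lines
- the goal has 7 conjunction signs; each costs 1 axiom instance + 2 MP = 3 lines: 3 * 7 = 21
Total = 8 + 21 = 29 lines.

29


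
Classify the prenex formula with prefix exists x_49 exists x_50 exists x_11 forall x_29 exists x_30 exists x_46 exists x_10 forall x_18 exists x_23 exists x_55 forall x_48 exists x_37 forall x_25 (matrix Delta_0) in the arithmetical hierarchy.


Leading quantifier is exists, so the class is Sigma.
Number of quantifier blocks = alternations + 1 = 7 + 1 = 8.
Classification: Sigma_8

Sigma_8


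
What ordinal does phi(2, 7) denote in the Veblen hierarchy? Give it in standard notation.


phi(2, 7):
phi(2, beta) = zeta_beta (the beta-th zeta number, fixed point of epsilon).
phi(2, 7) = zeta_7

zeta_7


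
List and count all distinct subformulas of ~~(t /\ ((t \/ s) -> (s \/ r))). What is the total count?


Formula: ~~(t /\ ((t \/ s) -> (s \/ r)))
Subformulas found:
  1. s
  2. r
  3. t
  4. (s \/ r)
  5. (t \/ s)
  6. ((t \/ s) -> (s \/ r))
  7. (t /\ ((t \/ s) -> (s \/ r)))
  8. ~(t /\ ((t \/ s) -> (s \/ r)))
  9. ~~(t /\ ((t \/ s) -> (s \/ r)))
Total distinct subformulas = 9

9


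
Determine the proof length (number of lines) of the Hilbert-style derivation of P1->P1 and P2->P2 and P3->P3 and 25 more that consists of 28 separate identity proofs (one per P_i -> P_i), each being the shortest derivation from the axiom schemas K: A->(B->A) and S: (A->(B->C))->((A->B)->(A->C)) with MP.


The shortest proof of A->A from K and S in the Hilbert calculus has exactly 5 lines:
(1) K instance A->((A->A)->A), (2) S instance, (3) MP on 1,2, (4) K instance A->(A->A), (5) MP on 3,4.
For 28 independent identities: 28 * 5 = 140 lines total.

140


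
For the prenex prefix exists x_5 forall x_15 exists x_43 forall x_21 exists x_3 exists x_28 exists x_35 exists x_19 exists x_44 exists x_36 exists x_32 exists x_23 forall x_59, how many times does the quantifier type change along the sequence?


Walk the prefix and count type changes:
  position 1: exists -> forall <-- alternation
  position 2: forall -> exists <-- alternation
  position 3: exists -> forall <-- alternation
  position 4: forall -> exists <-- alternation
  position 5: exists -> exists
  position 6: exists -> exists
  position 7: exists -> exists
  position 8: exists -> exists
  position 9: exists -> exists
  position 10: exists -> exists
  position 11: exists -> exists
  position 12: exists -> forall <-- alternation
Total alternations = 5

5


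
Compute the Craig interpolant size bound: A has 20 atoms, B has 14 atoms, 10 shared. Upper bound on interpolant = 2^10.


Shared atoms = 10
Craig interpolant size bound = 2^10
= 1024

1024


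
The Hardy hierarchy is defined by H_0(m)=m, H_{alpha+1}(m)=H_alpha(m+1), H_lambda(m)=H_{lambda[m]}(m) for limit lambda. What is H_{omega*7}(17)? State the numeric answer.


H_{omega*7}(17):
For the Hardy hierarchy, H_{omega*k}(n) = 2^k * n.
2^7 = 128.
128 * 17 = 2176

2176


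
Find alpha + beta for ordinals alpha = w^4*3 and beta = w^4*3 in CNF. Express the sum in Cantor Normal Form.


Ordinal addition w^4*3 + w^4*3:
Both terms have the same exponent 4.
w^e*c + w^e*d = w^e*(c+d).
Result = w^4*(3+3) = w^4*6

w^4*6


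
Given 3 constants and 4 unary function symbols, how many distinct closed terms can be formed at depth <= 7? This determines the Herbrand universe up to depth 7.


Herbrand terms by depth:
Depth 0: 3 constants
Depth 1: 12 new terms (running total: 15)
Depth 2: 48 new terms (running total: 63)
Depth 3: 192 new terms (running total: 255)
Depth 4: 768 new terms (running total: 1023)
Depth 5: 3072 new terms (running total: 4095)
Depth 6: 12288 new terms (running total: 16383)
Depth 7: 49152 new terms (running total: 65535)
Total distinct ground terms = 65535

65535


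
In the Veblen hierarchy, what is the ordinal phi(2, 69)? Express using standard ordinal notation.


phi(2, 69):
phi(2, beta) = zeta_beta (the beta-th zeta number, fixed point of epsilon).
phi(2, 69) = zeta_69

zeta_69


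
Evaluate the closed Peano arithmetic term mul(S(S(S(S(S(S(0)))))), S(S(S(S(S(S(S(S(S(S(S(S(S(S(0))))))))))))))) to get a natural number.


mul(S^6(0), S^14(0)):
S^6(0) = 6
S^14(0) = 14
6 * 14 = 84

84


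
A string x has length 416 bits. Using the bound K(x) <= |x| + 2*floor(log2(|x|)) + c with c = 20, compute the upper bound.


floor(log2(416)) = 8
2 * 8 = 16
K(x) <= 416 + 16 + 20 = 452

452


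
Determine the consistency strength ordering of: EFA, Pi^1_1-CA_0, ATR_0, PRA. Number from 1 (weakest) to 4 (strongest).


Ordering by consistency strength:
1. EFA
2. PRA
3. ATR_0
4. Pi^1_1-CA_0


EFA=1, Pi^1_1-CA_0=4, ATR_0=3, PRA=2


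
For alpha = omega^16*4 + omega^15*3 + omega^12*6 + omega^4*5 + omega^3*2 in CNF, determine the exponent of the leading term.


CNF: omega^16*4 + omega^15*3 + omega^12*6 + omega^4*5 + omega^3*2
The leading term is omega^16*4, which has exponent 16.

16


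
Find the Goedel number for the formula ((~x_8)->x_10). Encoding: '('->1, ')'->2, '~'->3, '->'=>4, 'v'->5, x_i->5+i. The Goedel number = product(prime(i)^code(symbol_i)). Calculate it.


Formula: ((~x_8)->x_10)
Symbol codes: [1, 1, 3, 13, 2, 4, 15, 2]
Primes: [2, 3, 5, 7, 11, 13, 17, 19]
p_1^1 = 2^1 = 2
p_2^1 = 3^1 = 3
p_3^3 = 5^3 = 125
p_4^13 = 7^13 = 96889010407
p_5^2 = 11^2 = 121
p_6^4 = 13^4 = 28561
p_7^15 = 17^15 = 2862423051509815793
p_8^2 = 19^2 = 361
Product = 259498938516049349997007593702837443093250

259498938516049349997007593702837443093250


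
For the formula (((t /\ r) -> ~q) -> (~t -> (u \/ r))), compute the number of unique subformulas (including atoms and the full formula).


Formula: (((t /\ r) -> ~q) -> (~t -> (u \/ r)))
Subformulas found:
  1. q
  2. u
  3. r
  4. t
  5. ~t
  6. ~q
  7. (t /\ r)
  8. (u \/ r)
  9. (~t -> (u \/ r))
  10. ((t /\ r) -> ~q)
  11. (((t /\ r) -> ~q) -> (~t -> (u \/ r)))
Total distinct subformulas = 11

11


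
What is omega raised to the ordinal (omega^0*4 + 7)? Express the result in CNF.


omega^(omega^0*4 + 7):
omega^0 = 1, so the exponent is 4 + 7 = 11 (finite ordinal addition).
Result = omega^11, already a single CNF term.

omega^11


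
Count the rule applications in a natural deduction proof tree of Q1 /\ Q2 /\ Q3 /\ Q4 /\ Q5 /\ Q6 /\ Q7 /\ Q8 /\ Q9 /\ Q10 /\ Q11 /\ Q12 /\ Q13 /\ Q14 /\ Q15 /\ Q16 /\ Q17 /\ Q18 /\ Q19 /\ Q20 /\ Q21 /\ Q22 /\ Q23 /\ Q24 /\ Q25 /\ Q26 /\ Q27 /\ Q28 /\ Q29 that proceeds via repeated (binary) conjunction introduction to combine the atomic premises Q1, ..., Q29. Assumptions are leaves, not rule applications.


The target conjunction has 29 conjuncts, i.e. 28 binary /\ connectives.
Each conjunction-intro joins two pieces, so 29 atoms require 29-1 = 28 applications.
Total inference nodes = 28

28


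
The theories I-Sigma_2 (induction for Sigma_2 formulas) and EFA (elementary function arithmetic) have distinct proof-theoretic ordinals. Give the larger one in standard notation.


Proof-theoretic ordinal of I-Sigma_2 (induction for Sigma_2 formulas): omega^(omega^omega)
Proof-theoretic ordinal of EFA (elementary function arithmetic): omega^3
Comparing: omega^3 < omega^(omega^omega).
The larger ordinal is omega^(omega^omega) (from I-Sigma_2 (induction for Sigma_2 formulas)).

omega^(omega^omega)


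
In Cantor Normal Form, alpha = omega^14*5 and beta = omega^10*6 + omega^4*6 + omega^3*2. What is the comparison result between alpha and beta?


Compare term by term from highest exponent:
alpha = omega^14*5
beta = omega^10*6 + omega^4*6 + omega^3*2
Term 1: alpha has omega^14*5, beta has omega^10*6
Term 2: alpha has omega^0*0, beta has omega^4*6
Term 3: alpha has omega^0*0, beta has omega^3*2
Result: alpha > beta

alpha > beta


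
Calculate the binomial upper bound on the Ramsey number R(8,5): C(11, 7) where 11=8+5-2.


R(8,5) <= C(8+5-2, 8-1) = C(11, 7)
C(11, 7) = 11! / (7! * 4!)
= 330

330


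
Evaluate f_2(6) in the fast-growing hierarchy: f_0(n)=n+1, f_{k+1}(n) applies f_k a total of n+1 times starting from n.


f_2(6) = f_1^7(6)
f_1(m) = 2m + 1.
Iterating: f_1^k(n) = 2^k*(n+1) - 1.
f_2(6) = 2^7*(6+1) - 1 = 128*7 - 1 = 895

895


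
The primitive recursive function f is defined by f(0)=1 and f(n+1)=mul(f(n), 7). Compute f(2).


f(0) = 1
f(1) = mul(f(0), 7) = mul(1, 7) = 7
f(2) = mul(f(1), 7) = mul(7, 7) = 49


49


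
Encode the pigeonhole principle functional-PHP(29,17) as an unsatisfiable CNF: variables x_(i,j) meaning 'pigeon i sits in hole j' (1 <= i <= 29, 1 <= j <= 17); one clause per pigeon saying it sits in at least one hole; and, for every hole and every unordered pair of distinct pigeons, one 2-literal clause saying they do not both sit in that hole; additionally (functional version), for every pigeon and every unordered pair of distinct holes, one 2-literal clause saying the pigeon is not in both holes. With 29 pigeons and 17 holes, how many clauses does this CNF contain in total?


functional-PHP(29,17): 29 pigeons, 17 holes, 29*17 = 493 variables.
- pigeon clauses: one per pigeon -> 29 clauses
- hole clauses: 17 holes * C(29,2) = 17 * 406 -> 6902 clauses
- functional clauses: 29 pigeons * C(17,2) = 29 * 136 -> 3944 clauses
Total clauses = 29 + 6902 + 3944 = 10875

10875


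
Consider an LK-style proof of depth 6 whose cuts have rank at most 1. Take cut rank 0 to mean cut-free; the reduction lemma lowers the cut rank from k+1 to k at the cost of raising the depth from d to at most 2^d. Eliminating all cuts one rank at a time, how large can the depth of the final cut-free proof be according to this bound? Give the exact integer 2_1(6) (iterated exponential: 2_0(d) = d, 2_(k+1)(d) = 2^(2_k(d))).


Each rank reduction sends depth d to at most 2^d; cut rank r needs r reductions.
2_0(6) = 6
2_1(6) = 2^6 = 64
Cut-free depth bound = 64

64


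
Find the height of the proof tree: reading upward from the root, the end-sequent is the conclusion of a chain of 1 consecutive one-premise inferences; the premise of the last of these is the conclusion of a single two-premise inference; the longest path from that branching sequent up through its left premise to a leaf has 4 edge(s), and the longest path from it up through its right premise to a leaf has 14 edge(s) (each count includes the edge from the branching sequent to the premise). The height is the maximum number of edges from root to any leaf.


Longest path through the left premise: 4 edges (measured from the branching sequent)
Longest path through the right premise: 14 edges
Height of the subtree rooted at the branching sequent: max(4, 14) = 14
The branching sequent sits 1 edges above the root (the chain of one-premise inferences), so height = 14 + 1 = 15

15


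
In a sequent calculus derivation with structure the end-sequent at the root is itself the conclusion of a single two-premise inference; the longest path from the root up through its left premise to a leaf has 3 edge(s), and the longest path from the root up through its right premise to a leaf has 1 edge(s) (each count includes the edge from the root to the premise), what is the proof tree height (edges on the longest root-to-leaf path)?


Longest path through the left premise: 3 edges (measured from the branching sequent)
Longest path through the right premise: 1 edges
Height of the subtree rooted at the branching sequent: max(3, 1) = 3
The branching sequent is the root itself.
Total height = 3

3


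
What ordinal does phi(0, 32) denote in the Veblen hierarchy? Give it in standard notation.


phi(0, 32):
phi(0, beta) = omega^beta by definition.
phi(0, 32) = omega^32

omega^32


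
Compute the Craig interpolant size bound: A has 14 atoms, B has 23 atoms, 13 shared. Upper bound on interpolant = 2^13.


Shared atoms = 13
Craig interpolant size bound = 2^13
= 8192

8192


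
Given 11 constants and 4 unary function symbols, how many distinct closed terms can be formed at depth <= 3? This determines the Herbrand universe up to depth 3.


Herbrand terms by depth:
Depth 0: 11 constants
Depth 1: 44 new terms (running total: 55)
Depth 2: 176 new terms (running total: 231)
Depth 3: 704 new terms (running total: 935)
Total distinct ground terms = 935

935


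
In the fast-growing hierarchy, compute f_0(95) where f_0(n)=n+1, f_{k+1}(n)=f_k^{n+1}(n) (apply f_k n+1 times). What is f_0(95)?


f_0(95) = 95 + 1 = 96

96


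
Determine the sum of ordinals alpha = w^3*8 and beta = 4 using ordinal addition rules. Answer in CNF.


Ordinal addition w^3*8 + 4:
Leading exponent of alpha (3) > leading exponent of beta (0).
Since alpha's term has higher exponent than beta's leading term,
the sum is simply alpha followed by beta.
Result = w^3*8 + 4

w^3*8 + 4


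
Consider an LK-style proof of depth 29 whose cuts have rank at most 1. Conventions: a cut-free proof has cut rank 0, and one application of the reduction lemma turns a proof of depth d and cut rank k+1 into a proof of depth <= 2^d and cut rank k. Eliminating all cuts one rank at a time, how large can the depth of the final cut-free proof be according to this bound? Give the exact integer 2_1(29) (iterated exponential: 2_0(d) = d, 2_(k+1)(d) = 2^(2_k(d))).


Each rank reduction sends depth d to at most 2^d; cut rank r needs r reductions.
2_0(29) = 29
2_1(29) = 2^29 = 536870912
Cut-free depth bound = 536870912

536870912


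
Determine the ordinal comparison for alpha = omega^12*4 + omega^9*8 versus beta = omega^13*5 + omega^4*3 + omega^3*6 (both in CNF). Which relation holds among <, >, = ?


Compare term by term from highest exponent:
alpha = omega^12*4 + omega^9*8
beta = omega^13*5 + omega^4*3 + omega^3*6
Term 1: alpha has omega^12*4, beta has omega^13*5
Term 2: alpha has omega^9*8, beta has omega^4*3
Term 3: alpha has omega^0*0, beta has omega^3*6
Result: alpha < beta

alpha < beta


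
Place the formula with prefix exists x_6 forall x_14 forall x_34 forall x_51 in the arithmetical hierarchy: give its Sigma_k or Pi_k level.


Leading quantifier is exists, so the class is Sigma.
Number of quantifier blocks = alternations + 1 = 1 + 1 = 2.
Classification: Sigma_2

Sigma_2


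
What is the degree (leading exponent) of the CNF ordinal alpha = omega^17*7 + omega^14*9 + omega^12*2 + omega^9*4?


CNF: omega^17*7 + omega^14*9 + omega^12*2 + omega^9*4
The leading term is omega^17*7, which has exponent 17.

17


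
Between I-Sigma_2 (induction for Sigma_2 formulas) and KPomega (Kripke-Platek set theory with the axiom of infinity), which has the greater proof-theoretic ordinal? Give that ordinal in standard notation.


Proof-theoretic ordinal of I-Sigma_2 (induction for Sigma_2 formulas): omega^(omega^omega)
Proof-theoretic ordinal of KPomega (Kripke-Platek set theory with the axiom of infinity): psi_0(epsilon_{Omega+1})
Comparing: omega^(omega^omega) < psi_0(epsilon_{Omega+1}).
The larger ordinal is psi_0(epsilon_{Omega+1}) (from KPomega (Kripke-Platek set theory with the axiom of infinity)).

psi_0(epsilon_{Omega+1})


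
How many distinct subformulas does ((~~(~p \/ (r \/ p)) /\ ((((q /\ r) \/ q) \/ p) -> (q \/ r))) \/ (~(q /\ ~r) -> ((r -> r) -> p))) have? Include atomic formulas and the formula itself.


Formula: ((~~(~p \/ (r \/ p)) /\ ((((q /\ r) \/ q) \/ p) -> (q \/ r))) \/ (~(q /\ ~r) -> ((r -> r) -> p)))
Subformulas found:
  1. r
  2. q
  3. p
  4. ~p
  5. ~r
  6. (q /\ r)
  7. (q \/ r)
  8. (r \/ p)
  9. (r -> r)
  10. (q /\ ~r)
  11. ~(q /\ ~r)
  12. ((r -> r) -> p)
  13. ((q /\ r) \/ q)
  14. (~p \/ (r \/ p))
  15. ~(~p \/ (r \/ p))
  16. ~~(~p \/ (r \/ p))
  17. (((q /\ r) \/ q) \/ p)
  18. (~(q /\ ~r) -> ((r -> r) -> p))
  19. ((((q /\ r) \/ q) \/ p) -> (q \/ r))
  20. (~~(~p \/ (r \/ p)) /\ ((((q /\ r) \/ q) \/ p) -> (q \/ r)))
  21. ((~~(~p \/ (r \/ p)) /\ ((((q /\ r) \/ q) \/ p) -> (q \/ r))) \/ (~(q /\ ~r) -> ((r -> r) -> p)))
Total distinct subformulas = 21

21


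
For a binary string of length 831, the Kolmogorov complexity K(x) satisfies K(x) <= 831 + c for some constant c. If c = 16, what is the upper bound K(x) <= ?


K(x) <= |x| + c = 831 + 16 = 847

847


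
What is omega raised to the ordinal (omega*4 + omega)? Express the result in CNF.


omega^(omega*4 + omega):
Both terms of the exponent have the same exponent 1, so they merge: omega*4 + omega = omega*(4+1) = omega*5.
omega raised to a CNF ordinal is a single CNF term: Result = omega^(omega*5)

omega^(omega*5)


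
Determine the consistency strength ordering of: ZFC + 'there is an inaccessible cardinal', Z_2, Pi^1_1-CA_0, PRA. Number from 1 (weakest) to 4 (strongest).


Ordering by consistency strength:
1. PRA
2. Pi^1_1-CA_0
3. Z_2
4. ZFC + 'there is an inaccessible cardinal'


ZFC + 'there is an inaccessible cardinal'=4, Z_2=3, Pi^1_1-CA_0=2, PRA=1


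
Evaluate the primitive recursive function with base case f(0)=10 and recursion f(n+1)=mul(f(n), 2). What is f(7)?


f(0) = 10
f(1) = mul(f(0), 2) = mul(10, 2) = 20
f(2) = mul(f(1), 2) = mul(20, 2) = 40
f(3) = mul(f(2), 2) = mul(40, 2) = 80
f(4) = mul(f(3), 2) = mul(80, 2) = 160
f(5) = mul(f(4), 2) = mul(160, 2) = 320
f(6) = mul(f(5), 2) = mul(320, 2) = 640
f(7) = mul(f(6), 2) = mul(640, 2) = 1280


1280


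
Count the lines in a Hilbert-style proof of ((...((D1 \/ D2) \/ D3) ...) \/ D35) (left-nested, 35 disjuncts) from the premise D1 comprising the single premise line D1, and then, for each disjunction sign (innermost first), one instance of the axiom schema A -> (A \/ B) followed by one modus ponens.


Building the left-nested 35-ary disjunction from D1:
- 1 premise line (D1)
- 35 disjuncts means 34 disjunction signs; each needs 1 axiom instance + 1 MP = 2 lines: 2 * 34 = 68
Total = 1 + 68 = 69 lines.

69


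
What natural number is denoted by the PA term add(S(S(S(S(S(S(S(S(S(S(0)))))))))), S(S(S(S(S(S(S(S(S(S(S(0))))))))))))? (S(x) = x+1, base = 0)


add(S^10(0), S^11(0)):
S^10(0) = 10
S^11(0) = 11
10 + 11 = 21

21


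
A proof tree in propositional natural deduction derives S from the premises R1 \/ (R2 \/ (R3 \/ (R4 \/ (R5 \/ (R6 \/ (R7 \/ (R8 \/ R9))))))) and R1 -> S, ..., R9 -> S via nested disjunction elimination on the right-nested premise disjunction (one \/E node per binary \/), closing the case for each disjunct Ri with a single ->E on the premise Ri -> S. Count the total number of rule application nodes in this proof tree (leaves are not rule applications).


The premise R1 \/ (R2 \/ (R3 \/ (R4 \/ (R5 \/ (R6 \/ (R7 \/ (R8 \/ R9))))))) contains 9 disjuncts, hence 8 binary \/ connectives.
- Each binary \/ is eliminated once: 8 \/E nodes.
- Each of the 9 cases Ri derives S by one ->E with Ri -> S: 9 ->E nodes.
Total = 8 + 9 = 17

17


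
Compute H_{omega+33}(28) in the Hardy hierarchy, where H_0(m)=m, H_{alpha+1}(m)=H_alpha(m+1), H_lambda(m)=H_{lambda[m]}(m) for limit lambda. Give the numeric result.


H_{omega+33}(28):
Unwind the 33 successor steps: H_{omega+33}(28) = H_omega(28+33) = H_omega(61).
H_omega(m) = H_m(m) = m + m = 2m.
Result = 2 * 61 = 122

122


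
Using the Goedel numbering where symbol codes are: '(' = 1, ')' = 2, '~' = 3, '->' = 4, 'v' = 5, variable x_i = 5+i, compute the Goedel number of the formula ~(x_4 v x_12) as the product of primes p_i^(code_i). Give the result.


Formula: ~(x_4 v x_12)
Symbol codes: [3, 1, 9, 5, 17, 2]
Primes: [2, 3, 5, 7, 11, 13]
p_1^3 = 2^3 = 8
p_2^1 = 3^1 = 3
p_3^9 = 5^9 = 1953125
p_4^5 = 7^5 = 16807
p_5^17 = 11^17 = 505447028499293771
p_6^2 = 13^2 = 169
Product = 67296710022652009647857484375000

67296710022652009647857484375000


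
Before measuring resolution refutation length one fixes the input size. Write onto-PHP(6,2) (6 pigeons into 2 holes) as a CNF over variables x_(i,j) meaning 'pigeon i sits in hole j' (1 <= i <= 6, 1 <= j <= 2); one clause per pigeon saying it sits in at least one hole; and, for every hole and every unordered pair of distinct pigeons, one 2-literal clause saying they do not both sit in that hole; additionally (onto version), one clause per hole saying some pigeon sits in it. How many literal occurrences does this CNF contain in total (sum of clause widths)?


onto-PHP(6,2): 6 pigeons, 2 holes, 6*2 = 12 variables.
- pigeon clauses: one per pigeon -> 6 clauses of width 2 -> 12 literals
- hole clauses: 2 holes * C(6,2) = 2 * 15 -> 30 clauses of width 2 -> 60 literals
- onto clauses: one per hole -> 2 clauses of width 6 -> 12 literals
Total literal occurrences = 12 + 60 + 12 = 84

84


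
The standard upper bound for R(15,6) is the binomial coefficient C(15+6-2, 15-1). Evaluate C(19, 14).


R(15,6) <= C(15+6-2, 15-1) = C(19, 14)
C(19, 14) = 19! / (14! * 5!)
= 11628

11628


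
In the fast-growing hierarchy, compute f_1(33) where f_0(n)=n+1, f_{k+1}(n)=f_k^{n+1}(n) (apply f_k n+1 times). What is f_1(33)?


f_1(33) = f_0^34(33)
f_0 adds 1 each time, applied 34 times.
f_1(33) = 33 + 34 = 67

67


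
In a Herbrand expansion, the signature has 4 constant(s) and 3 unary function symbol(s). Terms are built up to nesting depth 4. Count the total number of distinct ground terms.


Herbrand terms by depth:
Depth 0: 4 constants
Depth 1: 12 new terms (running total: 16)
Depth 2: 36 new terms (running total: 52)
Depth 3: 108 new terms (running total: 160)
Depth 4: 324 new terms (running total: 484)
Total distinct ground terms = 484

484


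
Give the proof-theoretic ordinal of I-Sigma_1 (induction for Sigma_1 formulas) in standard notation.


The proof-theoretic ordinal of I-Sigma_1 (induction for Sigma_1 formulas) is a standard result in ordinal analysis.
This ordinal is the supremum of order types of primitive recursive well-orderings
that the theory can prove to be well-ordered.
For I-Sigma_1 (induction for Sigma_1 formulas), the proof-theoretic ordinal is omega^omega.

omega^omega


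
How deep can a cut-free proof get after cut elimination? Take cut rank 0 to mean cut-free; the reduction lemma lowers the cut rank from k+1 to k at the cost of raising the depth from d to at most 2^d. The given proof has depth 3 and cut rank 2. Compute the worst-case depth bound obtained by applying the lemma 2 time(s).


Each rank reduction sends depth d to at most 2^d; cut rank r needs r reductions.
2_0(3) = 3
2_1(3) = 2^3 = 8
2_2(3) = 2^8 = 256
Cut-free depth bound = 256

256


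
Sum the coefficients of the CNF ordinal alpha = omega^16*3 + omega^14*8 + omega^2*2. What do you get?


CNF: omega^16*3 + omega^14*8 + omega^2*2
Coefficients: 3 + 8 + 2 = 13

13


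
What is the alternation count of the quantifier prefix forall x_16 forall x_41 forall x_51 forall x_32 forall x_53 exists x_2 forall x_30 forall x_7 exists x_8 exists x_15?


Walk the prefix and count type changes:
  position 1: forall -> forall
  position 2: forall -> forall
  position 3: forall -> forall
  position 4: forall -> forall
  position 5: forall -> exists <-- alternation
  position 6: exists -> forall <-- alternation
  position 7: forall -> forall
  position 8: forall -> exists <-- alternation
  position 9: exists -> exists
Total alternations = 3

3


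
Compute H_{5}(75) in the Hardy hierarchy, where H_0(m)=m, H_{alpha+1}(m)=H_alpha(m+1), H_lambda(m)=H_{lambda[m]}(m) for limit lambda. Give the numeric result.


H_5(75):
For finite ordinals k, H_k(n) = n + k (each successor step adds 1).
H_5(75) = 75 + 5 = 80

80


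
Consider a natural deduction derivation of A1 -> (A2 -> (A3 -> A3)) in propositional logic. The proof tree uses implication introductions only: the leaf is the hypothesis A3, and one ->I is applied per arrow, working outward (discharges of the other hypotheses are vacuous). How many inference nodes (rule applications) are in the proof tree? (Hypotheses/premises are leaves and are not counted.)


The formula has 3 arrows (->); its innermost consequent A3 is one of the antecedents,
so the proof starts from the hypothesis leaf A3 (not a rule application) and closes one arrow per ->I.
Building A1 -> (A2 -> (A3 -> A3)) therefore takes 3 nested implication introductions.
Total inference nodes = 3

3


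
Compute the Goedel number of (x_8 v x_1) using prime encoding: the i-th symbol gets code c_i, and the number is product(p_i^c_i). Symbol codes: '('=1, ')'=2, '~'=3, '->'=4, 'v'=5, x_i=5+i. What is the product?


Formula: (x_8 v x_1)
Symbol codes: [1, 13, 5, 6, 2]
Primes: [2, 3, 5, 7, 11]
p_1^1 = 2^1 = 2
p_2^13 = 3^13 = 1594323
p_3^5 = 5^5 = 3125
p_4^6 = 7^6 = 117649
p_5^2 = 11^2 = 121
Product = 141850195636668750

141850195636668750


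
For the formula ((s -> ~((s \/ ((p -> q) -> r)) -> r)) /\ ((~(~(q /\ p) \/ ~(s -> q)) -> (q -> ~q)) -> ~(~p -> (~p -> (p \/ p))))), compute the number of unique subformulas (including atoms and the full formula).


Formula: ((s -> ~((s \/ ((p -> q) -> r)) -> r)) /\ ((~(~(q /\ p) \/ ~(s -> q)) -> (q -> ~q)) -> ~(~p -> (~p -> (p \/ p)))))
Subformulas found:
  1. r
  2. q
  3. s
  4. p
  5. ~p
  6. ~q
  7. (p \/ p)
  8. (q /\ p)
  9. (s -> q)
  10. (p -> q)
  11. (q -> ~q)
  12. ~(s -> q)
  13. ~(q /\ p)
  14. ((p -> q) -> r)
  15. (~p -> (p \/ p))
  16. (s \/ ((p -> q) -> r))
  17. (~p -> (~p -> (p \/ p)))
  18. (~(q /\ p) \/ ~(s -> q))
  19. ~(~(q /\ p) \/ ~(s -> q))
  20. ~(~p -> (~p -> (p \/ p)))
  21. ((s \/ ((p -> q) -> r)) -> r)
  22. ~((s \/ ((p -> q) -> r)) -> r)
  23. (s -> ~((s \/ ((p -> q) -> r)) -> r))
  24. (~(~(q /\ p) \/ ~(s -> q)) -> (q -> ~q))
  25. ((~(~(q /\ p) \/ ~(s -> q)) -> (q -> ~q)) -> ~(~p -> (~p -> (p \/ p))))
  26. ((s -> ~((s \/ ((p -> q) -> r)) -> r)) /\ ((~(~(q /\ p) \/ ~(s -> q)) -> (q -> ~q)) -> ~(~p -> (~p -> (p \/ p)))))
Total distinct subformulas = 26

26


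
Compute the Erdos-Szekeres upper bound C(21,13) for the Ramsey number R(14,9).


R(14,9) <= C(14+9-2, 14-1) = C(21, 13)
C(21, 13) = 21! / (13! * 8!)
= 203490

203490


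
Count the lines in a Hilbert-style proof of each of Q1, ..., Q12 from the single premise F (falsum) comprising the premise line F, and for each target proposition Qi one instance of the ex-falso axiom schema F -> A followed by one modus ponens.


Ex falso, line by line:
- 1 premise line (F)
- 12 targets, each needing 1 axiom instance (F -> Qi) + 1 MP = 2 lines: 2 * 12 = 24
Total = 1 + 24 = 25 lines.

25


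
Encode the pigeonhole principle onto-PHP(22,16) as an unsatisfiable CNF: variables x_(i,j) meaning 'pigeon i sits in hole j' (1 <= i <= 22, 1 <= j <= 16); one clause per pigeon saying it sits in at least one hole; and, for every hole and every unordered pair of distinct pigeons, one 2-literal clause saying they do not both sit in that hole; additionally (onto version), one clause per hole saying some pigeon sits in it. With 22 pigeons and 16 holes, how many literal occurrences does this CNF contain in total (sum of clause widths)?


onto-PHP(22,16): 22 pigeons, 16 holes, 22*16 = 352 variables.
- pigeon clauses: one per pigeon -> 22 clauses of width 16 -> 352 literals
- hole clauses: 16 holes * C(22,2) = 16 * 231 -> 3696 clauses of width 2 -> 7392 literals
- onto clauses: one per hole -> 16 clauses of width 22 -> 352 literals
Total literal occurrences = 352 + 7392 + 352 = 8096

8096


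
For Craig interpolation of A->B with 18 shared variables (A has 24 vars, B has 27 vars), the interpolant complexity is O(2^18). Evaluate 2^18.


Shared atoms = 18
Craig interpolant size bound = 2^18
= 262144

262144


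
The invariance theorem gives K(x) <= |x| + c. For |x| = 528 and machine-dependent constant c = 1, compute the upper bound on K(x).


K(x) <= |x| + c = 528 + 1 = 529

529


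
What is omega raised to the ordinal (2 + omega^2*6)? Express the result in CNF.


omega^(2 + omega^2*6):
In ordinal addition a term is absorbed by a following term of strictly larger exponent: 0 < 2, so 2 + omega^2*6 = omega^2*6.
omega raised to a CNF ordinal is a single CNF term: Result = omega^(omega^2*6)

omega^(omega^2*6)


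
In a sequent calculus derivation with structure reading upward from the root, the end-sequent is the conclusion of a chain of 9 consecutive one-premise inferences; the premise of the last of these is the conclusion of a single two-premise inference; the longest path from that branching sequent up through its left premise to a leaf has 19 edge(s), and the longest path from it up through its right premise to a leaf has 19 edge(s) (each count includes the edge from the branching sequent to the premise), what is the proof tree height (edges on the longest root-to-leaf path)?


Longest path through the left premise: 19 edges (measured from the branching sequent)
Longest path through the right premise: 19 edges
Height of the subtree rooted at the branching sequent: max(19, 19) = 19
The branching sequent sits 9 edges above the root (the chain of one-premise inferences), so height = 19 + 9 = 28

28


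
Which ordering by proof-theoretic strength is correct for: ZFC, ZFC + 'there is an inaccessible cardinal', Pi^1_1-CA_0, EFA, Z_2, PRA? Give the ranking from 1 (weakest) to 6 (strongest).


Ordering by consistency strength:
1. EFA
2. PRA
3. Pi^1_1-CA_0
4. Z_2
5. ZFC
6. ZFC + 'there is an inaccessible cardinal'


ZFC=5, ZFC + 'there is an inaccessible cardinal'=6, Pi^1_1-CA_0=3, EFA=1, Z_2=4, PRA=2


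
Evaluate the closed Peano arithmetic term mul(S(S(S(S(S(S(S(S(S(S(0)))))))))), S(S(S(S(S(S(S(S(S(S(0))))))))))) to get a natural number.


mul(S^10(0), S^10(0)):
S^10(0) = 10
S^10(0) = 10
10 * 10 = 100

100


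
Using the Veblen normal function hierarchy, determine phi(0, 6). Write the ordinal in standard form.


phi(0, 6):
phi(0, beta) = omega^beta by definition.
phi(0, 6) = omega^6

omega^6


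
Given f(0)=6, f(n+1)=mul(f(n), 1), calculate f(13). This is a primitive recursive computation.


f(0) = 6
f(1) = mul(f(0), 1) = mul(6, 1) = 6
f(2) = mul(f(1), 1) = mul(6, 1) = 6
f(3) = mul(f(2), 1) = mul(6, 1) = 6
f(4) = mul(f(3), 1) = mul(6, 1) = 6
f(5) = mul(f(4), 1) = mul(6, 1) = 6
f(6) = mul(f(5), 1) = mul(6, 1) = 6
f(7) = mul(f(6), 1) = mul(6, 1) = 6
f(8) = mul(f(7), 1) = mul(6, 1) = 6
f(9) = mul(f(8), 1) = mul(6, 1) = 6
f(10) = mul(f(9), 1) = mul(6, 1) = 6
f(11) = mul(f(10), 1) = mul(6, 1) = 6
f(12) = mul(f(11), 1) = mul(6, 1) = 6
f(13) = mul(f(12), 1) = mul(6, 1) = 6


6


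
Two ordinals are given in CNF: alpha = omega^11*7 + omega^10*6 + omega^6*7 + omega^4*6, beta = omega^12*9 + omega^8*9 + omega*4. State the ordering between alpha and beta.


Compare term by term from highest exponent:
alpha = omega^11*7 + omega^10*6 + omega^6*7 + omega^4*6
beta = omega^12*9 + omega^8*9 + omega*4
Term 1: alpha has omega^11*7, beta has omega^12*9
Term 2: alpha has omega^10*6, beta has omega^8*9
Term 3: alpha has omega^6*7, beta has omega^1*4
Term 4: alpha has omega^4*6, beta has omega^0*0
Result: alpha < beta

alpha < beta


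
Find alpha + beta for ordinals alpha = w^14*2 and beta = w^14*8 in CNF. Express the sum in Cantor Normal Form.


Ordinal addition w^14*2 + w^14*8:
Both terms have the same exponent 14.
w^e*c + w^e*d = w^e*(c+d).
Result = w^14*(2+8) = w^14*10

w^14*10


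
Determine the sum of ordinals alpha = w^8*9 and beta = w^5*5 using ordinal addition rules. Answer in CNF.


Ordinal addition w^8*9 + w^5*5:
Leading exponent of alpha (8) > leading exponent of beta (5).
Since alpha's term has higher exponent than beta's leading term,
the sum is simply alpha followed by beta.
Result = w^8*9 + w^5*5

w^8*9 + w^5*5


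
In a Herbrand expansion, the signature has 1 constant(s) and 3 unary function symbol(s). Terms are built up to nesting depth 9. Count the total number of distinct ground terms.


Herbrand terms by depth:
Depth 0: 1 constants
Depth 1: 3 new terms (running total: 4)
Depth 2: 9 new terms (running total: 13)
Depth 3: 27 new terms (running total: 40)
Depth 4: 81 new terms (running total: 121)
Depth 5: 243 new terms (running total: 364)
Depth 6: 729 new terms (running total: 1093)
Depth 7: 2187 new terms (running total: 3280)
Depth 8: 6561 new terms (running total: 9841)
Depth 9: 19683 new terms (running total: 29524)
Total distinct ground terms = 29524

29524


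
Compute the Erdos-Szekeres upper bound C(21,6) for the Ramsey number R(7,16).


R(7,16) <= C(7+16-2, 7-1) = C(21, 6)
C(21, 6) = 21! / (6! * 15!)
= 54264

54264


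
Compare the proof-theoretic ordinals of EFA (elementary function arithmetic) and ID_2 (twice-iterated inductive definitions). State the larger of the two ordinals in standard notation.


Proof-theoretic ordinal of EFA (elementary function arithmetic): omega^3
Proof-theoretic ordinal of ID_2 (twice-iterated inductive definitions): psi_0(epsilon_{Omega_2+1})
Comparing: omega^3 < psi_0(epsilon_{Omega_2+1}).
The larger ordinal is psi_0(epsilon_{Omega_2+1}) (from ID_2 (twice-iterated inductive definitions)).

psi_0(epsilon_{Omega_2+1})


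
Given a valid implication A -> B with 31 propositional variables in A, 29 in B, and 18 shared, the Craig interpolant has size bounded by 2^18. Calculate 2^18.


Shared atoms = 18
Craig interpolant size bound = 2^18
= 262144

262144


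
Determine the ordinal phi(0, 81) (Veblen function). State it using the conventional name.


phi(0, 81):
phi(0, beta) = omega^beta by definition.
phi(0, 81) = omega^81

omega^81


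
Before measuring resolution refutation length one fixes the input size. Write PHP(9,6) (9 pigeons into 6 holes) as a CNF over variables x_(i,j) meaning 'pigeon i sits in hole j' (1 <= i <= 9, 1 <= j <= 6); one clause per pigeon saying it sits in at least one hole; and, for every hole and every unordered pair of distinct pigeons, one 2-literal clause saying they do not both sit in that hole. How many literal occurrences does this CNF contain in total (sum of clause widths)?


PHP(9,6): 9 pigeons, 6 holes, 9*6 = 54 variables.
- pigeon clauses: one per pigeon -> 9 clauses of width 6 -> 54 literals
- hole clauses: 6 holes * C(9,2) = 6 * 36 -> 216 clauses of width 2 -> 432 literals
Total literal occurrences = 54 + 432 = 486

486


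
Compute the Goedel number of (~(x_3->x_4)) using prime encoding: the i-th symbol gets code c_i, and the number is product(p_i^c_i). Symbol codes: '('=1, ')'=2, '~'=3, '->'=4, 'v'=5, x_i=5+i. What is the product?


Formula: (~(x_3->x_4))
Symbol codes: [1, 3, 1, 8, 4, 9, 2, 2]
Primes: [2, 3, 5, 7, 11, 13, 17, 19]
p_1^1 = 2^1 = 2
p_2^3 = 3^3 = 27
p_3^1 = 5^1 = 5
p_4^8 = 7^8 = 5764801
p_5^4 = 11^4 = 14641
p_6^9 = 13^9 = 10604499373
p_7^2 = 17^2 = 289
p_8^2 = 19^2 = 361
Product = 25212391387656744243195413190

25212391387656744243195413190


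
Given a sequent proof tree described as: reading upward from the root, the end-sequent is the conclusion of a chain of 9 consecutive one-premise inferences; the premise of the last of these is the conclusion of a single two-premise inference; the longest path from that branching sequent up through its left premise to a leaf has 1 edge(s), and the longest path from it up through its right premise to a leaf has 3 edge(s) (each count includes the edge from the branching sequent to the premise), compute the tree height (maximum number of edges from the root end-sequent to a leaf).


Longest path through the left premise: 1 edges (measured from the branching sequent)
Longest path through the right premise: 3 edges
Height of the subtree rooted at the branching sequent: max(1, 3) = 3
The branching sequent sits 9 edges above the root (the chain of one-premise inferences), so height = 3 + 9 = 12

12


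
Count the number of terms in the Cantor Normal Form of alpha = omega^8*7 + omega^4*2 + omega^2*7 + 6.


CNF: omega^8*7 + omega^4*2 + omega^2*7 + 6
Count the summands separated by '+':
  term 1: omega^8*7
  term 2: omega^4*2
  term 3: omega^2*7
  term 4: 6
Total terms = 4

4


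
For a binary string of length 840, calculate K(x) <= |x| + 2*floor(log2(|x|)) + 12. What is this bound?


floor(log2(840)) = 9
2 * 9 = 18
K(x) <= 840 + 18 + 12 = 870

870


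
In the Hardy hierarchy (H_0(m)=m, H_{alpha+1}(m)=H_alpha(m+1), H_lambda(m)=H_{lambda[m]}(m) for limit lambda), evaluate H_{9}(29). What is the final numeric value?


H_9(29):
For finite ordinals k, H_k(n) = n + k (each successor step adds 1).
H_9(29) = 29 + 9 = 38

38


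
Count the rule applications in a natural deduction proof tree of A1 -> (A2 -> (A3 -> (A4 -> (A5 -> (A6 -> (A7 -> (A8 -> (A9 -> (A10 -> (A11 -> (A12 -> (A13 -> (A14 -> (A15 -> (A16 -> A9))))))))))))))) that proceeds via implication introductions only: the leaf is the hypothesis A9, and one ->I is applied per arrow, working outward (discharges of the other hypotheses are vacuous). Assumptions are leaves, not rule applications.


The formula has 16 arrows (->); its innermost consequent A9 is one of the antecedents,
so the proof starts from the hypothesis leaf A9 (not a rule application) and closes one arrow per ->I.
Building A1 -> (A2 -> (A3 -> (A4 -> (A5 -> (A6 -> (A7 -> (A8 -> (A9 -> (A10 -> (A11 -> (A12 -> (A13 -> (A14 -> (A15 -> (A16 -> A9))))))))))))))) therefore takes 16 nested implication introductions.
Total inference nodes = 16

16
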